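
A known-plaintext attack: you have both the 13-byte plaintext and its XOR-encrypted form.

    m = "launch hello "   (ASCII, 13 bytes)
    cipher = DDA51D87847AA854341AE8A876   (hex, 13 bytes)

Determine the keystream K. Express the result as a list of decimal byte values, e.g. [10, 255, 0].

[177, 196, 104, 233, 231, 18, 136, 60, 81, 118, 132, 199, 86]

Since cipher = m ⊕ K, XORing both sides with m gives K = m ⊕ cipher.
108 XOR 221 = 177
 97 XOR 165 = 196
117 XOR  29 = 104
110 XOR 135 = 233
 99 XOR 132 = 231
104 XOR 122 =  18
 32 XOR 168 = 136
104 XOR  84 =  60
101 XOR  52 =  81
108 XOR  26 = 118
108 XOR 232 = 132
111 XOR 168 = 199
 32 XOR 118 =  86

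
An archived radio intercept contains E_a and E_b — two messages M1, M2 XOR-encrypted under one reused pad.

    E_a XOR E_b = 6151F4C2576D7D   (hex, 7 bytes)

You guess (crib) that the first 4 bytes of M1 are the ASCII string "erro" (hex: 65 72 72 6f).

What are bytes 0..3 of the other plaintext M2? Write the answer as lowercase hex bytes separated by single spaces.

Since E_a ⊕ E_b = M1 ⊕ M2, XORing with the guessed M1 bytes yields the corresponding M2 bytes: M2 = (E_a ⊕ E_b) ⊕ M1.
byte 0: 01100001 ⊕ 01100101 = 00000100
byte 1: 01010001 ⊕ 01110010 = 00100011
byte 2: 11110100 ⊕ 01110010 = 10000110
byte 3: 11000010 ⊕ 01101111 = 10101101

04 23 86 ad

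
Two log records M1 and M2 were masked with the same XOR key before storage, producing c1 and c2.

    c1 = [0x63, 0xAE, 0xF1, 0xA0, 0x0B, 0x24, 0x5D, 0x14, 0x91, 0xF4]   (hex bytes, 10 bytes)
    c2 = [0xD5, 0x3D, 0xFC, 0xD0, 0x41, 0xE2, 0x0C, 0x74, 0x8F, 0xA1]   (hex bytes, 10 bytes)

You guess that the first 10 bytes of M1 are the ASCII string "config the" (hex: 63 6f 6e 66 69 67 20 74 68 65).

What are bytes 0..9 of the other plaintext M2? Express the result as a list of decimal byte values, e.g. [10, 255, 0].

First, c1 ⊕ c2 = (M1 ⊕ K) ⊕ (M2 ⊕ K) = M1 ⊕ M2, so the key drops out. Then M2 = (M1 ⊕ M2) ⊕ M1 over the first 10 bytes.
byte 0: (63 xor d5) xor 63 = b6 xor 63 = d5
byte 1: (ae xor 3d) xor 6f = 93 xor 6f = fc
byte 2: (f1 xor fc) xor 6e = 0d xor 6e = 63
byte 3: (a0 xor d0) xor 66 = 70 xor 66 = 16
byte 4: (0b xor 41) xor 69 = 4a xor 69 = 23
byte 5: (24 xor e2) xor 67 = c6 xor 67 = a1
byte 6: (5d xor 0c) xor 20 = 51 xor 20 = 71
byte 7: (14 xor 74) xor 74 = 60 xor 74 = 14
byte 8: (91 xor 8f) xor 68 = 1e xor 68 = 76
byte 9: (f4 xor a1) xor 65 = 55 xor 65 = 30

[213, 252, 99, 22, 35, 161, 113, 20, 118, 48]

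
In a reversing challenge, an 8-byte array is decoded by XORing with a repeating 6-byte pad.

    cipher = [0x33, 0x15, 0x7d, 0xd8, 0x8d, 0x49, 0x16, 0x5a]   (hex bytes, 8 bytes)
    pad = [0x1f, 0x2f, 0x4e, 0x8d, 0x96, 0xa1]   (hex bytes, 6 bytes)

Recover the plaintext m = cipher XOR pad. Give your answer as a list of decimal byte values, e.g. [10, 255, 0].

[44, 58, 51, 85, 27, 232, 9, 117]

The 6-byte key repeats, so the effective keystream is 1f 2f 4e 8d 96 a1 1f 2f.
byte 0:  51 ⊕  31 =  44
byte 1:  21 ⊕  47 =  58
byte 2: 125 ⊕  78 =  51
byte 3: 216 ⊕ 141 =  85
byte 4: 141 ⊕ 150 =  27
byte 5:  73 ⊕ 161 = 232
byte 6:  22 ⊕  31 =   9
byte 7:  90 ⊕  47 = 117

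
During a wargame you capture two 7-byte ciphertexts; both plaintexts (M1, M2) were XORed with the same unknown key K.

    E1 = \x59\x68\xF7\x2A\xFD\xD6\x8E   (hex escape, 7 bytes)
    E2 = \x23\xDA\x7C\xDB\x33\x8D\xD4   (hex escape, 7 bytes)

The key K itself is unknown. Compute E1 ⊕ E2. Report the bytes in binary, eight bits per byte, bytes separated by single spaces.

E1 ⊕ E2 = (M1 ⊕ K) ⊕ (M2 ⊕ K) = M1 ⊕ M2 — the shared key cancels under XOR.
59 ^ 23 = 7a
68 ^ da = b2
f7 ^ 7c = 8b
2a ^ db = f1
fd ^ 33 = ce
d6 ^ 8d = 5b
8e ^ d4 = 5a

01111010 10110010 10001011 11110001 11001110 01011011 01011010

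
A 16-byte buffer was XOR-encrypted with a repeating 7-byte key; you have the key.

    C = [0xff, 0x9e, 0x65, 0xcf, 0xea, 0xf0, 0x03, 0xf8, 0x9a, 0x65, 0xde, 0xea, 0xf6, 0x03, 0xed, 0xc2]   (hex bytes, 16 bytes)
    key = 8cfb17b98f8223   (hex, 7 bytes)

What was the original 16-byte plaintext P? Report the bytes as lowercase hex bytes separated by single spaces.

73 65 72 76 65 72 20 74 61 72 67 65 74 20 61 39

The 7-byte key repeats, so the effective keystream is 8c fb 17 b9 8f 82 23 8c fb 17 b9 8f 82 23 8c fb.
byte 0: ff xor 8c = 73
byte 1: 9e xor fb = 65
byte 2: 65 xor 17 = 72
byte 3: cf xor b9 = 76
byte 4: ea xor 8f = 65
byte 5: f0 xor 82 = 72
byte 6: 03 xor 23 = 20
byte 7: f8 xor 8c = 74
byte 8: 9a xor fb = 61
byte 9: 65 xor 17 = 72
byte 10: de xor b9 = 67
byte 11: ea xor 8f = 65
byte 12: f6 xor 82 = 74
byte 13: 03 xor 23 = 20
byte 14: ed xor 8c = 61
byte 15: c2 xor fb = 39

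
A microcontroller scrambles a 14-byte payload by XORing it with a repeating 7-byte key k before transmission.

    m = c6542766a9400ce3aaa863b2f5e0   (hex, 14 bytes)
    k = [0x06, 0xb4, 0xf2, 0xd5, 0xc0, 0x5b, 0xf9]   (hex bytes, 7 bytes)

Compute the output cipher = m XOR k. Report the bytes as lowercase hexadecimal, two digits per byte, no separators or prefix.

The 7-byte key repeats, so the effective keystream is 06 b4 f2 d5 c0 5b f9 06 b4 f2 d5 c0 5b f9.
byte 0: 198 XOR   6 = 192
byte 1:  84 XOR 180 = 224
byte 2:  39 XOR 242 = 213
byte 3: 102 XOR 213 = 179
byte 4: 169 XOR 192 = 105
byte 5:  64 XOR  91 =  27
byte 6:  12 XOR 249 = 245
byte 7: 227 XOR   6 = 229
byte 8: 170 XOR 180 =  30
byte 9: 168 XOR 242 =  90
byte 10:  99 XOR 213 = 182
byte 11: 178 XOR 192 = 114
byte 12: 245 XOR  91 = 174
byte 13: 224 XOR 249 =  25

c0e0d5b3691bf5e51e5ab672ae19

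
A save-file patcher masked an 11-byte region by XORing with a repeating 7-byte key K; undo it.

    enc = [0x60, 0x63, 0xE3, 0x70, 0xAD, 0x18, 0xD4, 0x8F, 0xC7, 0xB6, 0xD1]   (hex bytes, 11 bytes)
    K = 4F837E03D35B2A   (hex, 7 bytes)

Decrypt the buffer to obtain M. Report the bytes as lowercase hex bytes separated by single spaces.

The 7-byte key repeats, so the effective keystream is 4f 83 7e 03 d3 5b 2a 4f 83 7e 03.
byte 0: 60 ⊕ 4f = 2f
byte 1: 63 ⊕ 83 = e0
byte 2: e3 ⊕ 7e = 9d
byte 3: 70 ⊕ 03 = 73
byte 4: ad ⊕ d3 = 7e
byte 5: 18 ⊕ 5b = 43
byte 6: d4 ⊕ 2a = fe
byte 7: 8f ⊕ 4f = c0
byte 8: c7 ⊕ 83 = 44
byte 9: b6 ⊕ 7e = c8
byte 10: d1 ⊕ 03 = d2

2f e0 9d 73 7e 43 fe c0 44 c8 d2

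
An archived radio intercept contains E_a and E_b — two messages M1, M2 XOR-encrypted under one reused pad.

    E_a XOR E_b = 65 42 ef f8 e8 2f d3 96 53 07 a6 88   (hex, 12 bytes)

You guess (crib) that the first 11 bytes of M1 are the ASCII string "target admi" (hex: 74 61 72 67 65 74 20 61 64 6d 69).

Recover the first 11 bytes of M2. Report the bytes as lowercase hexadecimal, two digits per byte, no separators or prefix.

Since E_a ⊕ E_b = M1 ⊕ M2, XORing with the guessed M1 bytes yields the corresponding M2 bytes: M2 = (E_a ⊕ E_b) ⊕ M1.
byte 0: 101 ^ 116 =  17
byte 1:  66 ^  97 =  35
byte 2: 239 ^ 114 = 157
byte 3: 248 ^ 103 = 159
byte 4: 232 ^ 101 = 141
byte 5:  47 ^ 116 =  91
byte 6: 211 ^  32 = 243
byte 7: 150 ^  97 = 247
byte 8:  83 ^ 100 =  55
byte 9:   7 ^ 109 = 106
byte 10: 166 ^ 105 = 207

11239d9f8d5bf3f7376acf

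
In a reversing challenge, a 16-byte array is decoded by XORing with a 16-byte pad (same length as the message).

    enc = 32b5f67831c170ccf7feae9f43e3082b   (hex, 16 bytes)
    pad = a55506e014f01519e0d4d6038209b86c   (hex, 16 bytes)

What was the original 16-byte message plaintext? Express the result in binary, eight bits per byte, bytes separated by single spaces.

10010111 11100000 11110000 10011000 00100101 00110001 01100101 11010101 00010111 00101010 01111000 10011100 11000001 11101010 10110000 01000111

byte 0: 32 xor a5 = 97
byte 1: b5 xor 55 = e0
byte 2: f6 xor 06 = f0
byte 3: 78 xor e0 = 98
byte 4: 31 xor 14 = 25
byte 5: c1 xor f0 = 31
byte 6: 70 xor 15 = 65
byte 7: cc xor 19 = d5
byte 8: f7 xor e0 = 17
byte 9: fe xor d4 = 2a
byte 10: ae xor d6 = 78
byte 11: 9f xor 03 = 9c
byte 12: 43 xor 82 = c1
byte 13: e3 xor 09 = ea
byte 14: 08 xor b8 = b0
byte 15: 2b xor 6c = 47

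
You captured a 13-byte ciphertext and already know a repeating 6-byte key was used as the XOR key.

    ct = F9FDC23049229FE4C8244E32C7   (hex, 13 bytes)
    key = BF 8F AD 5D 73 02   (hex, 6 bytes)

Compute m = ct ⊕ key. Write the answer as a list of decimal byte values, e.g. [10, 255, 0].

The 6-byte key repeats, so the effective keystream is bf 8f ad 5d 73 02 bf 8f ad 5d 73 02 bf.
byte 0: f9 ⊕ bf = 46
byte 1: fd ⊕ 8f = 72
byte 2: c2 ⊕ ad = 6f
byte 3: 30 ⊕ 5d = 6d
byte 4: 49 ⊕ 73 = 3a
byte 5: 22 ⊕ 02 = 20
byte 6: 9f ⊕ bf = 20
byte 7: e4 ⊕ 8f = 6b
byte 8: c8 ⊕ ad = 65
byte 9: 24 ⊕ 5d = 79
byte 10: 4e ⊕ 73 = 3d
byte 11: 32 ⊕ 02 = 30
byte 12: c7 ⊕ bf = 78

[70, 114, 111, 109, 58, 32, 32, 107, 101, 121, 61, 48, 120]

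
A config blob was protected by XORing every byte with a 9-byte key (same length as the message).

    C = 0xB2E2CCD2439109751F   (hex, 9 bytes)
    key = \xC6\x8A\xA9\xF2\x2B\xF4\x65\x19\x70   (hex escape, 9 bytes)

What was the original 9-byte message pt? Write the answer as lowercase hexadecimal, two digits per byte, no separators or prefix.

7468652068656c6c6f

XOR is its own inverse, so applying the key byte-wise gives the result directly.
10110010 ⊕ 11000110 = 01110100
11100010 ⊕ 10001010 = 01101000
11001100 ⊕ 10101001 = 01100101
11010010 ⊕ 11110010 = 00100000
01000011 ⊕ 00101011 = 01101000
10010001 ⊕ 11110100 = 01100101
00001001 ⊕ 01100101 = 01101100
01110101 ⊕ 00011001 = 01101100
00011111 ⊕ 01110000 = 01101111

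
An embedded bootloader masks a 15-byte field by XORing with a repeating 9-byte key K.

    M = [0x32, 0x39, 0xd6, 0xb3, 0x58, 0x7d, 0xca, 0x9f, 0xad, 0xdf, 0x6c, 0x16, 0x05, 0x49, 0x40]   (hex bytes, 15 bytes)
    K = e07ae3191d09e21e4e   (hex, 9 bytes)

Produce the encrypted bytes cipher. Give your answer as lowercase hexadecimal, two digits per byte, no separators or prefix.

The 9-byte key repeats, so the effective keystream is e0 7a e3 19 1d 09 e2 1e 4e e0 7a e3 19 1d 09.
byte 0: 32 xor e0 = d2
byte 1: 39 xor 7a = 43
byte 2: d6 xor e3 = 35
byte 3: b3 xor 19 = aa
byte 4: 58 xor 1d = 45
byte 5: 7d xor 09 = 74
byte 6: ca xor e2 = 28
byte 7: 9f xor 1e = 81
byte 8: ad xor 4e = e3
byte 9: df xor e0 = 3f
byte 10: 6c xor 7a = 16
byte 11: 16 xor e3 = f5
byte 12: 05 xor 19 = 1c
byte 13: 49 xor 1d = 54
byte 14: 40 xor 09 = 49

d24335aa45742881e33f16f51c5449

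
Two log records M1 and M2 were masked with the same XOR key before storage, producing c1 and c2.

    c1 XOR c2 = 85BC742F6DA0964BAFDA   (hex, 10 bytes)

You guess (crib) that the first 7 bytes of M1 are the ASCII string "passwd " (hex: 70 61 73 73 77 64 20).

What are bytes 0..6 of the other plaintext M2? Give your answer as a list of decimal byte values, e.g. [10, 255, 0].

Since c1 ⊕ c2 = M1 ⊕ M2, XORing with the guessed M1 bytes yields the corresponding M2 bytes: M2 = (c1 ⊕ c2) ⊕ M1.
byte 0: 85 ^ 70 = f5
byte 1: bc ^ 61 = dd
byte 2: 74 ^ 73 = 07
byte 3: 2f ^ 73 = 5c
byte 4: 6d ^ 77 = 1a
byte 5: a0 ^ 64 = c4
byte 6: 96 ^ 20 = b6

[245, 221, 7, 92, 26, 196, 182]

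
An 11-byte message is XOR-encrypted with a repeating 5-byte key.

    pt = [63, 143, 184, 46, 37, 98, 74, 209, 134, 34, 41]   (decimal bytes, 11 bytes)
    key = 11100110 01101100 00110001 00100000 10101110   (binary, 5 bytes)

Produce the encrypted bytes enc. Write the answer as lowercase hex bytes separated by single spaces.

The 5-byte key repeats, so the effective keystream is e6 6c 31 20 ae e6 6c 31 20 ae e6.
byte 0: 3f ^ e6 = d9
byte 1: 8f ^ 6c = e3
byte 2: b8 ^ 31 = 89
byte 3: 2e ^ 20 = 0e
byte 4: 25 ^ ae = 8b
byte 5: 62 ^ e6 = 84
byte 6: 4a ^ 6c = 26
byte 7: d1 ^ 31 = e0
byte 8: 86 ^ 20 = a6
byte 9: 22 ^ ae = 8c
byte 10: 29 ^ e6 = cf

d9 e3 89 0e 8b 84 26 e0 a6 8c cf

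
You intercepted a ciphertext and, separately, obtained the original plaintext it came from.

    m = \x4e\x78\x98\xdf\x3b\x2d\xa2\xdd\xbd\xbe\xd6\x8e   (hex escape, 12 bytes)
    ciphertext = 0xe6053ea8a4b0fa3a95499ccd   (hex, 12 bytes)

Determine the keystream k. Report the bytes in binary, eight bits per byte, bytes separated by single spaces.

Since ciphertext = m ⊕ k, XORing both sides with m gives k = m ⊕ ciphertext.
01001110 ⊕ 11100110 = 10101000
01111000 ⊕ 00000101 = 01111101
10011000 ⊕ 00111110 = 10100110
11011111 ⊕ 10101000 = 01110111
00111011 ⊕ 10100100 = 10011111
00101101 ⊕ 10110000 = 10011101
10100010 ⊕ 11111010 = 01011000
11011101 ⊕ 00111010 = 11100111
10111101 ⊕ 10010101 = 00101000
10111110 ⊕ 01001001 = 11110111
11010110 ⊕ 10011100 = 01001010
10001110 ⊕ 11001101 = 01000011

10101000 01111101 10100110 01110111 10011111 10011101 01011000 11100111 00101000 11110111 01001010 01000011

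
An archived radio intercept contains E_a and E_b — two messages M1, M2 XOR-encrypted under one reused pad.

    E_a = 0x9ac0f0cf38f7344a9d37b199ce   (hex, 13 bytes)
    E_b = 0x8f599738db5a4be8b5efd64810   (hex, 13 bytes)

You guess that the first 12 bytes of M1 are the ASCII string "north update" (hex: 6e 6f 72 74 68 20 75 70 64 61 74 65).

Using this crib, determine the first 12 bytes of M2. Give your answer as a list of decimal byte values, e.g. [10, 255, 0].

[123, 246, 21, 131, 139, 141, 10, 210, 76, 185, 19, 180]

First, E_a ⊕ E_b = (M1 ⊕ K) ⊕ (M2 ⊕ K) = M1 ⊕ M2, so the key drops out. Then M2 = (M1 ⊕ M2) ⊕ M1 over the first 12 bytes.
byte 0: (9a ⊕ 8f) ⊕ 6e = 15 ⊕ 6e = 7b
byte 1: (c0 ⊕ 59) ⊕ 6f = 99 ⊕ 6f = f6
byte 2: (f0 ⊕ 97) ⊕ 72 = 67 ⊕ 72 = 15
byte 3: (cf ⊕ 38) ⊕ 74 = f7 ⊕ 74 = 83
byte 4: (38 ⊕ db) ⊕ 68 = e3 ⊕ 68 = 8b
byte 5: (f7 ⊕ 5a) ⊕ 20 = ad ⊕ 20 = 8d
byte 6: (34 ⊕ 4b) ⊕ 75 = 7f ⊕ 75 = 0a
byte 7: (4a ⊕ e8) ⊕ 70 = a2 ⊕ 70 = d2
byte 8: (9d ⊕ b5) ⊕ 64 = 28 ⊕ 64 = 4c
byte 9: (37 ⊕ ef) ⊕ 61 = d8 ⊕ 61 = b9
byte 10: (b1 ⊕ d6) ⊕ 74 = 67 ⊕ 74 = 13
byte 11: (99 ⊕ 48) ⊕ 65 = d1 ⊕ 65 = b4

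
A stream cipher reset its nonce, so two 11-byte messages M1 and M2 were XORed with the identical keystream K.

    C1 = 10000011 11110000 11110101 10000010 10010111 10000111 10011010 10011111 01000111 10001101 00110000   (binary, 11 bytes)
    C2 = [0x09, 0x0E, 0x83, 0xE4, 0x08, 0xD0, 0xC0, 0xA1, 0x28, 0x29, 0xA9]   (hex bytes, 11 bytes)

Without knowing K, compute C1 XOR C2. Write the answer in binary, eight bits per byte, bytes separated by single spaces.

C1 ⊕ C2 = (M1 ⊕ K) ⊕ (M2 ⊕ K) = M1 ⊕ M2 — the shared key cancels under XOR.
83 ⊕ 09 = 8a
f0 ⊕ 0e = fe
f5 ⊕ 83 = 76
82 ⊕ e4 = 66
97 ⊕ 08 = 9f
87 ⊕ d0 = 57
9a ⊕ c0 = 5a
9f ⊕ a1 = 3e
47 ⊕ 28 = 6f
8d ⊕ 29 = a4
30 ⊕ a9 = 99

10001010 11111110 01110110 01100110 10011111 01010111 01011010 00111110 01101111 10100100 10011001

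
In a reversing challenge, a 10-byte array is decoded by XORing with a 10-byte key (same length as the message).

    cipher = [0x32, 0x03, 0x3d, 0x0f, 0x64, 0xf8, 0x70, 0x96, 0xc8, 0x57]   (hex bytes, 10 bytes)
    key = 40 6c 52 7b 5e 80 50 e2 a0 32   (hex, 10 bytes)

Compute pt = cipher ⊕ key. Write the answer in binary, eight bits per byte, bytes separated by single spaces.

XOR is its own inverse, so applying the key byte-wise gives the result directly.
byte 0: 00110010 ⊕ 01000000 = 01110010
byte 1: 00000011 ⊕ 01101100 = 01101111
byte 2: 00111101 ⊕ 01010010 = 01101111
byte 3: 00001111 ⊕ 01111011 = 01110100
byte 4: 01100100 ⊕ 01011110 = 00111010
byte 5: 11111000 ⊕ 10000000 = 01111000
byte 6: 01110000 ⊕ 01010000 = 00100000
byte 7: 10010110 ⊕ 11100010 = 01110100
byte 8: 11001000 ⊕ 10100000 = 01101000
byte 9: 01010111 ⊕ 00110010 = 01100101

01110010 01101111 01101111 01110100 00111010 01111000 00100000 01110100 01101000 01100101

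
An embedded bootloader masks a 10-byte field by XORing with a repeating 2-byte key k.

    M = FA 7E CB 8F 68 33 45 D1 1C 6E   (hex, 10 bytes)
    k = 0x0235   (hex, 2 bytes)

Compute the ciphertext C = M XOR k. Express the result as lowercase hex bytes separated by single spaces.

f8 4b c9 ba 6a 06 47 e4 1e 5b

The 2-byte key repeats, so the effective keystream is 02 35 02 35 02 35 02 35 02 35.
byte 0: fa XOR 02 = f8
byte 1: 7e XOR 35 = 4b
byte 2: cb XOR 02 = c9
byte 3: 8f XOR 35 = ba
byte 4: 68 XOR 02 = 6a
byte 5: 33 XOR 35 = 06
byte 6: 45 XOR 02 = 47
byte 7: d1 XOR 35 = e4
byte 8: 1c XOR 02 = 1e
byte 9: 6e XOR 35 = 5b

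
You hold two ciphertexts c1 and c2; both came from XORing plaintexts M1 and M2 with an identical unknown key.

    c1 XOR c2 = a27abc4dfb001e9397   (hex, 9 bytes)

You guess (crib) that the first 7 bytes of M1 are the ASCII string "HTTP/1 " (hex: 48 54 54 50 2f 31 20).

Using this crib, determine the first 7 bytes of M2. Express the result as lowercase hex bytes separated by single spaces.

ea 2e e8 1d d4 31 3e

Since c1 ⊕ c2 = M1 ⊕ M2, XORing with the guessed M1 bytes yields the corresponding M2 bytes: M2 = (c1 ⊕ c2) ⊕ M1.
a2 XOR 48 = ea
7a XOR 54 = 2e
bc XOR 54 = e8
4d XOR 50 = 1d
fb XOR 2f = d4
00 XOR 31 = 31
1e XOR 20 = 3e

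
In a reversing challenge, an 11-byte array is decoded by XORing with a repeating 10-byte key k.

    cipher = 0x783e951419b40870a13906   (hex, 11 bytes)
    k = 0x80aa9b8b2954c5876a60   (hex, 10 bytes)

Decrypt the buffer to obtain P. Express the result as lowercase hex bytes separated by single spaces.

f8 94 0e 9f 30 e0 cd f7 cb 59 86

The 10-byte key repeats, so the effective keystream is 80 aa 9b 8b 29 54 c5 87 6a 60 80.
byte 0: 78 ^ 80 = f8
byte 1: 3e ^ aa = 94
byte 2: 95 ^ 9b = 0e
byte 3: 14 ^ 8b = 9f
byte 4: 19 ^ 29 = 30
byte 5: b4 ^ 54 = e0
byte 6: 08 ^ c5 = cd
byte 7: 70 ^ 87 = f7
byte 8: a1 ^ 6a = cb
byte 9: 39 ^ 60 = 59
byte 10: 06 ^ 80 = 86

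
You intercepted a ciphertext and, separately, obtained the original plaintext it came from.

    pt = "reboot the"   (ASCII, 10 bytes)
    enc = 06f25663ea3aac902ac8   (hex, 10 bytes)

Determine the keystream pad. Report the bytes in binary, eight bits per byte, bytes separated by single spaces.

01110100 10010111 00110100 00001100 10000101 01001110 10001100 11100100 01000010 10101101

Since enc = pt ⊕ pad, XORing both sides with pt gives pad = pt ⊕ enc.
byte 0: 72 XOR 06 = 74
byte 1: 65 XOR f2 = 97
byte 2: 62 XOR 56 = 34
byte 3: 6f XOR 63 = 0c
byte 4: 6f XOR ea = 85
byte 5: 74 XOR 3a = 4e
byte 6: 20 XOR ac = 8c
byte 7: 74 XOR 90 = e4
byte 8: 68 XOR 2a = 42
byte 9: 65 XOR c8 = ad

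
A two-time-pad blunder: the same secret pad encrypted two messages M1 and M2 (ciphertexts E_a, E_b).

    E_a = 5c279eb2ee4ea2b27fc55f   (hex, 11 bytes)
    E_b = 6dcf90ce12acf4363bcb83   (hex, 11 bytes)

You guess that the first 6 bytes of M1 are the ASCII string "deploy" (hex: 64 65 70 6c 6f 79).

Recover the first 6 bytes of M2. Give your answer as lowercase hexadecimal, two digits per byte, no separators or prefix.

First, E_a ⊕ E_b = (M1 ⊕ K) ⊕ (M2 ⊕ K) = M1 ⊕ M2, so the key drops out. Then M2 = (M1 ⊕ M2) ⊕ M1 over the first 6 bytes.
byte 0: (5c ^ 6d) ^ 64 = 31 ^ 64 = 55
byte 1: (27 ^ cf) ^ 65 = e8 ^ 65 = 8d
byte 2: (9e ^ 90) ^ 70 = 0e ^ 70 = 7e
byte 3: (b2 ^ ce) ^ 6c = 7c ^ 6c = 10
byte 4: (ee ^ 12) ^ 6f = fc ^ 6f = 93
byte 5: (4e ^ ac) ^ 79 = e2 ^ 79 = 9b

558d7e10939b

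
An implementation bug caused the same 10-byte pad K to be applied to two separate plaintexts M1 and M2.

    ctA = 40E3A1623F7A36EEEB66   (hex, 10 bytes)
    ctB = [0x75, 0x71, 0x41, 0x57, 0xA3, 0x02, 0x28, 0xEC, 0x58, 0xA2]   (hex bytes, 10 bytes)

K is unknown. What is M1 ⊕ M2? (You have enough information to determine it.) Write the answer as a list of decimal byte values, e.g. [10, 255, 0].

ctA ⊕ ctB = (M1 ⊕ K) ⊕ (M2 ⊕ K) = M1 ⊕ M2 — the shared key cancels under XOR.
byte 0: 40 ^ 75 = 35
byte 1: e3 ^ 71 = 92
byte 2: a1 ^ 41 = e0
byte 3: 62 ^ 57 = 35
byte 4: 3f ^ a3 = 9c
byte 5: 7a ^ 02 = 78
byte 6: 36 ^ 28 = 1e
byte 7: ee ^ ec = 02
byte 8: eb ^ 58 = b3
byte 9: 66 ^ a2 = c4

[53, 146, 224, 53, 156, 120, 30, 2, 179, 196]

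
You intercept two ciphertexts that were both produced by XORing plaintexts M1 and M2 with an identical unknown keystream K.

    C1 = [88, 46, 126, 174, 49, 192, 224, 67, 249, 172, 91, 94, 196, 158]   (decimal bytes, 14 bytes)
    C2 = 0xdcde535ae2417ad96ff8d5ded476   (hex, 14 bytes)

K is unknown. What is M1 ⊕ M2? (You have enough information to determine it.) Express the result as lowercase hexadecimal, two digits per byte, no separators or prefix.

84f02df4d3819a9a96548e8010e8

C1 ⊕ C2 = (M1 ⊕ K) ⊕ (M2 ⊕ K) = M1 ⊕ M2 — the shared key cancels under XOR.
01011000 ⊕ 11011100 = 10000100
00101110 ⊕ 11011110 = 11110000
01111110 ⊕ 01010011 = 00101101
10101110 ⊕ 01011010 = 11110100
00110001 ⊕ 11100010 = 11010011
11000000 ⊕ 01000001 = 10000001
11100000 ⊕ 01111010 = 10011010
01000011 ⊕ 11011001 = 10011010
11111001 ⊕ 01101111 = 10010110
10101100 ⊕ 11111000 = 01010100
01011011 ⊕ 11010101 = 10001110
01011110 ⊕ 11011110 = 10000000
11000100 ⊕ 11010100 = 00010000
10011110 ⊕ 01110110 = 11101000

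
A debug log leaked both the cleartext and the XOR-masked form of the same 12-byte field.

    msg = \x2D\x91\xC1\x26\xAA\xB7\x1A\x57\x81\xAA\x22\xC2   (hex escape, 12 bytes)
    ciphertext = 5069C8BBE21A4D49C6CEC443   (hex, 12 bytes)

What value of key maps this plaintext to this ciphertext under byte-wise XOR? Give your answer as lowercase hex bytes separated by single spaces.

Since ciphertext = msg ⊕ key, XORing both sides with msg gives key = msg ⊕ ciphertext.
byte 0: 2d xor 50 = 7d
byte 1: 91 xor 69 = f8
byte 2: c1 xor c8 = 09
byte 3: 26 xor bb = 9d
byte 4: aa xor e2 = 48
byte 5: b7 xor 1a = ad
byte 6: 1a xor 4d = 57
byte 7: 57 xor 49 = 1e
byte 8: 81 xor c6 = 47
byte 9: aa xor ce = 64
byte 10: 22 xor c4 = e6
byte 11: c2 xor 43 = 81

7d f8 09 9d 48 ad 57 1e 47 64 e6 81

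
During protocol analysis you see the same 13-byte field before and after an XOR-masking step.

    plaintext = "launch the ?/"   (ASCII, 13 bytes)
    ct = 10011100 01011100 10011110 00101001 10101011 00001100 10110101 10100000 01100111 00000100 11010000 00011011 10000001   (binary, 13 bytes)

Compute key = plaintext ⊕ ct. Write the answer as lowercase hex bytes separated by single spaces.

f0 3d eb 47 c8 64 95 d4 0f 61 f0 24 ae

Since ct = plaintext ⊕ key, XORing both sides with plaintext gives key = plaintext ⊕ ct.
6c ⊕ 9c = f0
61 ⊕ 5c = 3d
75 ⊕ 9e = eb
6e ⊕ 29 = 47
63 ⊕ ab = c8
68 ⊕ 0c = 64
20 ⊕ b5 = 95
74 ⊕ a0 = d4
68 ⊕ 67 = 0f
65 ⊕ 04 = 61
20 ⊕ d0 = f0
3f ⊕ 1b = 24
2f ⊕ 81 = ae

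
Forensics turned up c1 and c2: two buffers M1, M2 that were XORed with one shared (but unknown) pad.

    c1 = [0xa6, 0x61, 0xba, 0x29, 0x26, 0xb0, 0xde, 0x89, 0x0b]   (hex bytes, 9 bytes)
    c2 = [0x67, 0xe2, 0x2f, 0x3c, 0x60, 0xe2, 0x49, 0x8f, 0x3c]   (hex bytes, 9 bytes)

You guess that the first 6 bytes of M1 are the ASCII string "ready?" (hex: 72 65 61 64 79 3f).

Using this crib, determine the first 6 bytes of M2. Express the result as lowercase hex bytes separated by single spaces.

b3 e6 f4 71 3f 6d

First, c1 ⊕ c2 = (M1 ⊕ K) ⊕ (M2 ⊕ K) = M1 ⊕ M2, so the key drops out. Then M2 = (M1 ⊕ M2) ⊕ M1 over the first 6 bytes.
byte 0: (a6 XOR 67) XOR 72 = c1 XOR 72 = b3
byte 1: (61 XOR e2) XOR 65 = 83 XOR 65 = e6
byte 2: (ba XOR 2f) XOR 61 = 95 XOR 61 = f4
byte 3: (29 XOR 3c) XOR 64 = 15 XOR 64 = 71
byte 4: (26 XOR 60) XOR 79 = 46 XOR 79 = 3f
byte 5: (b0 XOR e2) XOR 3f = 52 XOR 3f = 6d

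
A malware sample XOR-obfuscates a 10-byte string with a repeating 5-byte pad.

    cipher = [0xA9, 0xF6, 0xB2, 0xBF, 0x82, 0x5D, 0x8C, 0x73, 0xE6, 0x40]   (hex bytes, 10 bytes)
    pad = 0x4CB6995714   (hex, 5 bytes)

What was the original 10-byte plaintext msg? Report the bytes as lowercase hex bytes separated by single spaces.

e5 40 2b e8 96 11 3a ea b1 54

The 5-byte key repeats, so the effective keystream is 4c b6 99 57 14 4c b6 99 57 14.
byte 0: a9 xor 4c = e5
byte 1: f6 xor b6 = 40
byte 2: b2 xor 99 = 2b
byte 3: bf xor 57 = e8
byte 4: 82 xor 14 = 96
byte 5: 5d xor 4c = 11
byte 6: 8c xor b6 = 3a
byte 7: 73 xor 99 = ea
byte 8: e6 xor 57 = b1
byte 9: 40 xor 14 = 54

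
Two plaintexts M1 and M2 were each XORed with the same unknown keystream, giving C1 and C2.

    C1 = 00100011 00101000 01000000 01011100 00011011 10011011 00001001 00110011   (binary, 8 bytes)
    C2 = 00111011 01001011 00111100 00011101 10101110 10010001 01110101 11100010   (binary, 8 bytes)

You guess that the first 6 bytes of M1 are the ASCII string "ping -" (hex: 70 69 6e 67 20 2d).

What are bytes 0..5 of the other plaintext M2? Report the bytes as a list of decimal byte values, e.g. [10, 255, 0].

[104, 10, 18, 38, 149, 39]

First, C1 ⊕ C2 = (M1 ⊕ K) ⊕ (M2 ⊕ K) = M1 ⊕ M2, so the key drops out. Then M2 = (M1 ⊕ M2) ⊕ M1 over the first 6 bytes.
byte 0: (23 xor 3b) xor 70 = 18 xor 70 = 68
byte 1: (28 xor 4b) xor 69 = 63 xor 69 = 0a
byte 2: (40 xor 3c) xor 6e = 7c xor 6e = 12
byte 3: (5c xor 1d) xor 67 = 41 xor 67 = 26
byte 4: (1b xor ae) xor 20 = b5 xor 20 = 95
byte 5: (9b xor 91) xor 2d = 0a xor 2d = 27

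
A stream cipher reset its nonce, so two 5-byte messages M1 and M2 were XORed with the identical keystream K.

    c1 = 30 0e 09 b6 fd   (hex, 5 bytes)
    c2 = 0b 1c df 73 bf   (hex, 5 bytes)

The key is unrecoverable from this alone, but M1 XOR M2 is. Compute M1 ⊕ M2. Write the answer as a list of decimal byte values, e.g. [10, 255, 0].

c1 ⊕ c2 = (M1 ⊕ K) ⊕ (M2 ⊕ K) = M1 ⊕ M2 — the shared key cancels under XOR.
30 XOR 0b = 3b
0e XOR 1c = 12
09 XOR df = d6
b6 XOR 73 = c5
fd XOR bf = 42

[59, 18, 214, 197, 66]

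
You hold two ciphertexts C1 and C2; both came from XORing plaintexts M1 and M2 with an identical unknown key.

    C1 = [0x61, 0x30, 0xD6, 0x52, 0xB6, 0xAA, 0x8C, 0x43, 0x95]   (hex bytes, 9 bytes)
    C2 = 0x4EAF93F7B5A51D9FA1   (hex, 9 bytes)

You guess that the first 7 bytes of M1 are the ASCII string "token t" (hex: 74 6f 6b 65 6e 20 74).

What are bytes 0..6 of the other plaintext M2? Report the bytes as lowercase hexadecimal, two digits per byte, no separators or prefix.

First, C1 ⊕ C2 = (M1 ⊕ K) ⊕ (M2 ⊕ K) = M1 ⊕ M2, so the key drops out. Then M2 = (M1 ⊕ M2) ⊕ M1 over the first 7 bytes.
byte 0: (61 ^ 4e) ^ 74 = 2f ^ 74 = 5b
byte 1: (30 ^ af) ^ 6f = 9f ^ 6f = f0
byte 2: (d6 ^ 93) ^ 6b = 45 ^ 6b = 2e
byte 3: (52 ^ f7) ^ 65 = a5 ^ 65 = c0
byte 4: (b6 ^ b5) ^ 6e = 03 ^ 6e = 6d
byte 5: (aa ^ a5) ^ 20 = 0f ^ 20 = 2f
byte 6: (8c ^ 1d) ^ 74 = 91 ^ 74 = e5

5bf02ec06d2fe5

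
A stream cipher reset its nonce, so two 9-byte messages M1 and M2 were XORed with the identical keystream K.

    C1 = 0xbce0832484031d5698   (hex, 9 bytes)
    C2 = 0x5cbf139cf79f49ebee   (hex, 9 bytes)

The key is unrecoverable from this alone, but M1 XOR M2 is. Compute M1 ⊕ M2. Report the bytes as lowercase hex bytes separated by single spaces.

e0 5f 90 b8 73 9c 54 bd 76

C1 ⊕ C2 = (M1 ⊕ K) ⊕ (M2 ⊕ K) = M1 ⊕ M2 — the shared key cancels under XOR.
byte 0: bc ⊕ 5c = e0
byte 1: e0 ⊕ bf = 5f
byte 2: 83 ⊕ 13 = 90
byte 3: 24 ⊕ 9c = b8
byte 4: 84 ⊕ f7 = 73
byte 5: 03 ⊕ 9f = 9c
byte 6: 1d ⊕ 49 = 54
byte 7: 56 ⊕ eb = bd
byte 8: 98 ⊕ ee = 76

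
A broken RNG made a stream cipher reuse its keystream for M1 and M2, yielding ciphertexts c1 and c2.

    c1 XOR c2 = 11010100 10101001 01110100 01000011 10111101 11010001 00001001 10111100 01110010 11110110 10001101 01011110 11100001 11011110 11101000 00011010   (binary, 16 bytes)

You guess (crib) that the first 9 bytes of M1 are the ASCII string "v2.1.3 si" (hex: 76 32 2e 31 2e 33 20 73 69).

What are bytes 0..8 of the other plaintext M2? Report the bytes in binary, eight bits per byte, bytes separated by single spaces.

10100010 10011011 01011010 01110010 10010011 11100010 00101001 11001111 00011011

Since c1 ⊕ c2 = M1 ⊕ M2, XORing with the guessed M1 bytes yields the corresponding M2 bytes: M2 = (c1 ⊕ c2) ⊕ M1.
212 xor 118 = 162
169 xor  50 = 155
116 xor  46 =  90
 67 xor  49 = 114
189 xor  46 = 147
209 xor  51 = 226
  9 xor  32 =  41
188 xor 115 = 207
114 xor 105 =  27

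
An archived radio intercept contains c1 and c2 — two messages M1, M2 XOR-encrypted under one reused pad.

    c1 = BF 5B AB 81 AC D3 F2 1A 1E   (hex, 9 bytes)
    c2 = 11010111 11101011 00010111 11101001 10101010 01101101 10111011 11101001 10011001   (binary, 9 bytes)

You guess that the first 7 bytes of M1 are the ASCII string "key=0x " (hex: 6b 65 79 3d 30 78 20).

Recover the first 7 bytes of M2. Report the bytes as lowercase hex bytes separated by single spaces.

First, c1 ⊕ c2 = (M1 ⊕ K) ⊕ (M2 ⊕ K) = M1 ⊕ M2, so the key drops out. Then M2 = (M1 ⊕ M2) ⊕ M1 over the first 7 bytes.
byte 0: (bf ^ d7) ^ 6b = 68 ^ 6b = 03
byte 1: (5b ^ eb) ^ 65 = b0 ^ 65 = d5
byte 2: (ab ^ 17) ^ 79 = bc ^ 79 = c5
byte 3: (81 ^ e9) ^ 3d = 68 ^ 3d = 55
byte 4: (ac ^ aa) ^ 30 = 06 ^ 30 = 36
byte 5: (d3 ^ 6d) ^ 78 = be ^ 78 = c6
byte 6: (f2 ^ bb) ^ 20 = 49 ^ 20 = 69

03 d5 c5 55 36 c6 69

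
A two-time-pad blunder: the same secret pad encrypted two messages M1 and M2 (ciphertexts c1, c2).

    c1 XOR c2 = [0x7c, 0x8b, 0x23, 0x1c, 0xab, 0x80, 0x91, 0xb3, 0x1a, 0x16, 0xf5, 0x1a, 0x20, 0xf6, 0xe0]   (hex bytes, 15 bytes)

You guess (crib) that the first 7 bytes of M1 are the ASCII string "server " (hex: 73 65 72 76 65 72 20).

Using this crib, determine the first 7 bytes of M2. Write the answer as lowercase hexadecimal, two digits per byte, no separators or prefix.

0fee516acef2b1

Since c1 ⊕ c2 = M1 ⊕ M2, XORing with the guessed M1 bytes yields the corresponding M2 bytes: M2 = (c1 ⊕ c2) ⊕ M1.
byte 0: 7c XOR 73 = 0f
byte 1: 8b XOR 65 = ee
byte 2: 23 XOR 72 = 51
byte 3: 1c XOR 76 = 6a
byte 4: ab XOR 65 = ce
byte 5: 80 XOR 72 = f2
byte 6: 91 XOR 20 = b1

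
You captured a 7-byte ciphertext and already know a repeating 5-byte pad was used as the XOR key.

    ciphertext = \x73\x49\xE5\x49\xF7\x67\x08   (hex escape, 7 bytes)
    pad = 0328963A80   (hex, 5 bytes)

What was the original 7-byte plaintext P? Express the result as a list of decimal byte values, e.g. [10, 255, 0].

The 5-byte key repeats, so the effective keystream is 03 28 96 3a 80 03 28.
byte 0: 01110011 XOR 00000011 = 01110000
byte 1: 01001001 XOR 00101000 = 01100001
byte 2: 11100101 XOR 10010110 = 01110011
byte 3: 01001001 XOR 00111010 = 01110011
byte 4: 11110111 XOR 10000000 = 01110111
byte 5: 01100111 XOR 00000011 = 01100100
byte 6: 00001000 XOR 00101000 = 00100000

[112, 97, 115, 115, 119, 100, 32]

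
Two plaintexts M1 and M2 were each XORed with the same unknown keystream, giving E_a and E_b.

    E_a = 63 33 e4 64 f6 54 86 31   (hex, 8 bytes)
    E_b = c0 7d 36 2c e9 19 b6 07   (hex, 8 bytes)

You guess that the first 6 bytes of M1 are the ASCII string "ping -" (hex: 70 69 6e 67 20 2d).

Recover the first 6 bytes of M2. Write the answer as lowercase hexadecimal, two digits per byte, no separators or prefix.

d327bc2f3f60

First, E_a ⊕ E_b = (M1 ⊕ K) ⊕ (M2 ⊕ K) = M1 ⊕ M2, so the key drops out. Then M2 = (M1 ⊕ M2) ⊕ M1 over the first 6 bytes.
byte 0: (63 ⊕ c0) ⊕ 70 = a3 ⊕ 70 = d3
byte 1: (33 ⊕ 7d) ⊕ 69 = 4e ⊕ 69 = 27
byte 2: (e4 ⊕ 36) ⊕ 6e = d2 ⊕ 6e = bc
byte 3: (64 ⊕ 2c) ⊕ 67 = 48 ⊕ 67 = 2f
byte 4: (f6 ⊕ e9) ⊕ 20 = 1f ⊕ 20 = 3f
byte 5: (54 ⊕ 19) ⊕ 2d = 4d ⊕ 2d = 60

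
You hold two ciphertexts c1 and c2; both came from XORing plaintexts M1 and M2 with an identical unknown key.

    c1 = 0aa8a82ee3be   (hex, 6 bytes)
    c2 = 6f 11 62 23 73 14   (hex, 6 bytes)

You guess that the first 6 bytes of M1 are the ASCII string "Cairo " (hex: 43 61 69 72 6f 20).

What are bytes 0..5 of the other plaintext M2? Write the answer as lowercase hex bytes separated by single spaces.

26 d8 a3 7f ff 8a

First, c1 ⊕ c2 = (M1 ⊕ K) ⊕ (M2 ⊕ K) = M1 ⊕ M2, so the key drops out. Then M2 = (M1 ⊕ M2) ⊕ M1 over the first 6 bytes.
byte 0: (0a XOR 6f) XOR 43 = 65 XOR 43 = 26
byte 1: (a8 XOR 11) XOR 61 = b9 XOR 61 = d8
byte 2: (a8 XOR 62) XOR 69 = ca XOR 69 = a3
byte 3: (2e XOR 23) XOR 72 = 0d XOR 72 = 7f
byte 4: (e3 XOR 73) XOR 6f = 90 XOR 6f = ff
byte 5: (be XOR 14) XOR 20 = aa XOR 20 = 8a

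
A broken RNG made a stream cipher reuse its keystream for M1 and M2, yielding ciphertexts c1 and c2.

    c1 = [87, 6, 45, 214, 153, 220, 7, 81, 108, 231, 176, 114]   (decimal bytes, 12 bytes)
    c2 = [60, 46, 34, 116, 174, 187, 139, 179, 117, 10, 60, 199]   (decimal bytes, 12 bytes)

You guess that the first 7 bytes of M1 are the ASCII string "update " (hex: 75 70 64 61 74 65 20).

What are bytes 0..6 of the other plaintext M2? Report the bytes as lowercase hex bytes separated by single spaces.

1e 58 6b c3 43 02 ac

First, c1 ⊕ c2 = (M1 ⊕ K) ⊕ (M2 ⊕ K) = M1 ⊕ M2, so the key drops out. Then M2 = (M1 ⊕ M2) ⊕ M1 over the first 7 bytes.
byte 0: (57 ^ 3c) ^ 75 = 6b ^ 75 = 1e
byte 1: (06 ^ 2e) ^ 70 = 28 ^ 70 = 58
byte 2: (2d ^ 22) ^ 64 = 0f ^ 64 = 6b
byte 3: (d6 ^ 74) ^ 61 = a2 ^ 61 = c3
byte 4: (99 ^ ae) ^ 74 = 37 ^ 74 = 43
byte 5: (dc ^ bb) ^ 65 = 67 ^ 65 = 02
byte 6: (07 ^ 8b) ^ 20 = 8c ^ 20 = ac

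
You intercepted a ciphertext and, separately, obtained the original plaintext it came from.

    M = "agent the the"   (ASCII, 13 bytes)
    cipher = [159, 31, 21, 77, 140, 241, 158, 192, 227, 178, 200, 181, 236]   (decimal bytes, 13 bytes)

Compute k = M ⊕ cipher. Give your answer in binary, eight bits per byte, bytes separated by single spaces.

Since cipher = M ⊕ k, XORing both sides with M gives k = M ⊕ cipher.
61 ^ 9f = fe
67 ^ 1f = 78
65 ^ 15 = 70
6e ^ 4d = 23
74 ^ 8c = f8
20 ^ f1 = d1
74 ^ 9e = ea
68 ^ c0 = a8
65 ^ e3 = 86
20 ^ b2 = 92
74 ^ c8 = bc
68 ^ b5 = dd
65 ^ ec = 89

11111110 01111000 01110000 00100011 11111000 11010001 11101010 10101000 10000110 10010010 10111100 11011101 10001001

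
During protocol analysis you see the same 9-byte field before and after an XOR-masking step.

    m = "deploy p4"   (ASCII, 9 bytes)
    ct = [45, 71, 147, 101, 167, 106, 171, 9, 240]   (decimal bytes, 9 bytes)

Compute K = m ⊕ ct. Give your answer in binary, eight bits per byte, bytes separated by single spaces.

Since ct = m ⊕ K, XORing both sides with m gives K = m ⊕ ct.
byte 0: 100 XOR  45 =  73
byte 1: 101 XOR  71 =  34
byte 2: 112 XOR 147 = 227
byte 3: 108 XOR 101 =   9
byte 4: 111 XOR 167 = 200
byte 5: 121 XOR 106 =  19
byte 6:  32 XOR 171 = 139
byte 7: 112 XOR   9 = 121
byte 8:  52 XOR 240 = 196

01001001 00100010 11100011 00001001 11001000 00010011 10001011 01111001 11000100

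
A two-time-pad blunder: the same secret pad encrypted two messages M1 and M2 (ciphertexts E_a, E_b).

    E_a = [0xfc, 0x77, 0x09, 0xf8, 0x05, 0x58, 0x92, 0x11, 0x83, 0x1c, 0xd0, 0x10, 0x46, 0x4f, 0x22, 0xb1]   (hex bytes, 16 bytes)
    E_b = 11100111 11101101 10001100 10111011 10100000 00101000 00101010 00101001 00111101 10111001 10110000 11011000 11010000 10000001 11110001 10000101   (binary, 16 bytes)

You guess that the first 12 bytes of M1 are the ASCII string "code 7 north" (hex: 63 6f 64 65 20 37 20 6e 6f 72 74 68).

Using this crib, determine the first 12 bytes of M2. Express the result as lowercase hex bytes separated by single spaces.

78 f5 e1 26 85 47 98 56 d1 d7 14 a0

First, E_a ⊕ E_b = (M1 ⊕ K) ⊕ (M2 ⊕ K) = M1 ⊕ M2, so the key drops out. Then M2 = (M1 ⊕ M2) ⊕ M1 over the first 12 bytes.
byte 0: (fc xor e7) xor 63 = 1b xor 63 = 78
byte 1: (77 xor ed) xor 6f = 9a xor 6f = f5
byte 2: (09 xor 8c) xor 64 = 85 xor 64 = e1
byte 3: (f8 xor bb) xor 65 = 43 xor 65 = 26
byte 4: (05 xor a0) xor 20 = a5 xor 20 = 85
byte 5: (58 xor 28) xor 37 = 70 xor 37 = 47
byte 6: (92 xor 2a) xor 20 = b8 xor 20 = 98
byte 7: (11 xor 29) xor 6e = 38 xor 6e = 56
byte 8: (83 xor 3d) xor 6f = be xor 6f = d1
byte 9: (1c xor b9) xor 72 = a5 xor 72 = d7
byte 10: (d0 xor b0) xor 74 = 60 xor 74 = 14
byte 11: (10 xor d8) xor 68 = c8 xor 68 = a0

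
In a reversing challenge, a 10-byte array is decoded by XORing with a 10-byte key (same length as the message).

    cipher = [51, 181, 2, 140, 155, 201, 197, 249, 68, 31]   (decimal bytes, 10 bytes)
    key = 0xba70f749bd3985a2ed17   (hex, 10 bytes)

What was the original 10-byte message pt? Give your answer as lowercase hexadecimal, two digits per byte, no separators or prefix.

89c5f5c526f0405ba908

XOR is its own inverse, so applying the key byte-wise gives the result directly.
00110011 XOR 10111010 = 10001001
10110101 XOR 01110000 = 11000101
00000010 XOR 11110111 = 11110101
10001100 XOR 01001001 = 11000101
10011011 XOR 10111101 = 00100110
11001001 XOR 00111001 = 11110000
11000101 XOR 10000101 = 01000000
11111001 XOR 10100010 = 01011011
01000100 XOR 11101101 = 10101001
00011111 XOR 00010111 = 00001000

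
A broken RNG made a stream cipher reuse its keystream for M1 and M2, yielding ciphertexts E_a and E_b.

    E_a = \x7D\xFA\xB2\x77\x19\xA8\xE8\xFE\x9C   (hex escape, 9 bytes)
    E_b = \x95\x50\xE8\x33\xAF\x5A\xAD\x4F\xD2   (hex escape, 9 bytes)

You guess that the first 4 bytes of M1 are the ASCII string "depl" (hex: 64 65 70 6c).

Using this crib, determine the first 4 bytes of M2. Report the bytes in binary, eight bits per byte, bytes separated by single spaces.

First, E_a ⊕ E_b = (M1 ⊕ K) ⊕ (M2 ⊕ K) = M1 ⊕ M2, so the key drops out. Then M2 = (M1 ⊕ M2) ⊕ M1 over the first 4 bytes.
byte 0: (7d ^ 95) ^ 64 = e8 ^ 64 = 8c
byte 1: (fa ^ 50) ^ 65 = aa ^ 65 = cf
byte 2: (b2 ^ e8) ^ 70 = 5a ^ 70 = 2a
byte 3: (77 ^ 33) ^ 6c = 44 ^ 6c = 28

10001100 11001111 00101010 00101000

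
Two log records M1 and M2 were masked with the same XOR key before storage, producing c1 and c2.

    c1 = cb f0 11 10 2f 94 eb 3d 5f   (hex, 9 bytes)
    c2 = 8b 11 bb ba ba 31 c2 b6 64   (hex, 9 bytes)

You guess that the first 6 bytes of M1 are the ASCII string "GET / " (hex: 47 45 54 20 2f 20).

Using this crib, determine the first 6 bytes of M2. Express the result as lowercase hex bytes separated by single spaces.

07 a4 fe 8a ba 85

First, c1 ⊕ c2 = (M1 ⊕ K) ⊕ (M2 ⊕ K) = M1 ⊕ M2, so the key drops out. Then M2 = (M1 ⊕ M2) ⊕ M1 over the first 6 bytes.
byte 0: (cb xor 8b) xor 47 = 40 xor 47 = 07
byte 1: (f0 xor 11) xor 45 = e1 xor 45 = a4
byte 2: (11 xor bb) xor 54 = aa xor 54 = fe
byte 3: (10 xor ba) xor 20 = aa xor 20 = 8a
byte 4: (2f xor ba) xor 2f = 95 xor 2f = ba
byte 5: (94 xor 31) xor 20 = a5 xor 20 = 85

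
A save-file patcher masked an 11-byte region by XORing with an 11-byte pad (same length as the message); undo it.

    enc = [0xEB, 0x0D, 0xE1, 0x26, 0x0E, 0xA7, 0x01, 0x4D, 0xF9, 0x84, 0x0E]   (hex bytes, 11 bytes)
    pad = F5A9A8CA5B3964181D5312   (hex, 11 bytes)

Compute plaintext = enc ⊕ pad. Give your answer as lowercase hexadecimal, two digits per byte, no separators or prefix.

eb XOR f5 = 1e
0d XOR a9 = a4
e1 XOR a8 = 49
26 XOR ca = ec
0e XOR 5b = 55
a7 XOR 39 = 9e
01 XOR 64 = 65
4d XOR 18 = 55
f9 XOR 1d = e4
84 XOR 53 = d7
0e XOR 12 = 1c

1ea449ec559e6555e4d71c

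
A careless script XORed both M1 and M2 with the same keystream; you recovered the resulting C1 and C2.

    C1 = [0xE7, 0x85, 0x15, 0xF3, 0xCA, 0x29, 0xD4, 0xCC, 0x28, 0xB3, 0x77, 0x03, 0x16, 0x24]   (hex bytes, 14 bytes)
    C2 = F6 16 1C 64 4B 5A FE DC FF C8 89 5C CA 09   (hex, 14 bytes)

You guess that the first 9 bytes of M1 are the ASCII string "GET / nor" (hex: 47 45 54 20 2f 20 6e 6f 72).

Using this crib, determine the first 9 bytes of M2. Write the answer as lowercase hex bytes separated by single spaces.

56 d6 5d b7 ae 53 44 7f a5

First, C1 ⊕ C2 = (M1 ⊕ K) ⊕ (M2 ⊕ K) = M1 ⊕ M2, so the key drops out. Then M2 = (M1 ⊕ M2) ⊕ M1 over the first 9 bytes.
byte 0: (e7 xor f6) xor 47 = 11 xor 47 = 56
byte 1: (85 xor 16) xor 45 = 93 xor 45 = d6
byte 2: (15 xor 1c) xor 54 = 09 xor 54 = 5d
byte 3: (f3 xor 64) xor 20 = 97 xor 20 = b7
byte 4: (ca xor 4b) xor 2f = 81 xor 2f = ae
byte 5: (29 xor 5a) xor 20 = 73 xor 20 = 53
byte 6: (d4 xor fe) xor 6e = 2a xor 6e = 44
byte 7: (cc xor dc) xor 6f = 10 xor 6f = 7f
byte 8: (28 xor ff) xor 72 = d7 xor 72 = a5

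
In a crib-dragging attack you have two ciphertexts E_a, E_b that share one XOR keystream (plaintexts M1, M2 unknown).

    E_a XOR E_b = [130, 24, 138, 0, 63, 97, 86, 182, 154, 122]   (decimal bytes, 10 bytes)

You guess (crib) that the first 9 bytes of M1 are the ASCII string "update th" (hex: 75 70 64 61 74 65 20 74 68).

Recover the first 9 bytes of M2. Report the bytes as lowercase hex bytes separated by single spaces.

f7 68 ee 61 4b 04 76 c2 f2

Since E_a ⊕ E_b = M1 ⊕ M2, XORing with the guessed M1 bytes yields the corresponding M2 bytes: M2 = (E_a ⊕ E_b) ⊕ M1.
10000010 ^ 01110101 = 11110111
00011000 ^ 01110000 = 01101000
10001010 ^ 01100100 = 11101110
00000000 ^ 01100001 = 01100001
00111111 ^ 01110100 = 01001011
01100001 ^ 01100101 = 00000100
01010110 ^ 00100000 = 01110110
10110110 ^ 01110100 = 11000010
10011010 ^ 01101000 = 11110010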